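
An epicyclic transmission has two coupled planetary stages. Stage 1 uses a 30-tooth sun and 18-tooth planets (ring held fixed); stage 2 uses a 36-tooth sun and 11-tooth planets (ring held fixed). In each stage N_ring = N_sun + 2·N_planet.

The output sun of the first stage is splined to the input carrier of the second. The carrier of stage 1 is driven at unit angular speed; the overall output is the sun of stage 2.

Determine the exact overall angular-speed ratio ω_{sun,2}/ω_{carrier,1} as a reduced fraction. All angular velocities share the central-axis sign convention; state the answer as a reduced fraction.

Stage 1: N_ring = 30 + 2·18 = 66
Stage 1: 30(ω_s−ω_c) = −66(ω_r−ω_c),  ω_r=0, ω_c=1
Stage 1: ω_s = 1 − (66/30)(0−1) = 16/5
  ⇒ ω_s¹/ω_c¹ = 16/5
Stage 2: N_ring = 36 + 2·11 = 58
Stage 2: 36(ω_s−ω_c) = −58(ω_r−ω_c),  ω_r=0, ω_c=1
Stage 2: ω_s = 1 − (58/36)(0−1) = 47/18
  ⇒ ω_s²/ω_c² = 47/18
Coupling ω_c² = ω_s¹ ⇒ overall = 16/5 × 47/18 = 376/45

376/45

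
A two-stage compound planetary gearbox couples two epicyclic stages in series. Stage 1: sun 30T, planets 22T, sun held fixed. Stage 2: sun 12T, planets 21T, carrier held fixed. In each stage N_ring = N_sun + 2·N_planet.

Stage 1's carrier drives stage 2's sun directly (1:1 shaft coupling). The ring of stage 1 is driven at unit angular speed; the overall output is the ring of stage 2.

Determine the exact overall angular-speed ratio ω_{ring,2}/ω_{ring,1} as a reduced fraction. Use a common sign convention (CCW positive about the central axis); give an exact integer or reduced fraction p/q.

Stage 1: N_ring = 30 + 2·22 = 74
Stage 1: 30(ω_s−ω_c) = −74(ω_r−ω_c),  ω_s=0, ω_r=1
Stage 1: 30(0−ω_c) = −74(1−ω_c)  ⇒  104ω_c = 74  ⇒  ω_c = 37/52
  ⇒ ω_c¹/ω_r¹ = 37/52
Stage 2: N_ring = 12 + 2·21 = 54
Stage 2: 12(ω_s−ω_c) = −54(ω_r−ω_c),  ω_c=0, ω_s=1
Stage 2: ω_r = 0 − (12/54)(1−0) = -2/9
  ⇒ ω_r²/ω_s² = -2/9
Coupling ω_s² = ω_c¹ ⇒ overall = 37/52 × -2/9 = -37/234

-37/234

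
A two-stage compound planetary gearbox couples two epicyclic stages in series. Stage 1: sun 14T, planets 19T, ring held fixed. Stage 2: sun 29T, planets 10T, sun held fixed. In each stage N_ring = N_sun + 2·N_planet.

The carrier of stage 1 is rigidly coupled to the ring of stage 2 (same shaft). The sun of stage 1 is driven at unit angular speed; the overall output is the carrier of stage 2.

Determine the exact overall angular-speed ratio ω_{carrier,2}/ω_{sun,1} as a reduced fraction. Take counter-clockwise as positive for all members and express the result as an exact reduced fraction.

343/2574

Stage 1: N_ring = 14 + 2·19 = 52
Stage 1: 14(ω_s−ω_c) = −52(ω_r−ω_c),  ω_r=0, ω_s=1
Stage 1: 14(1−ω_c) = −52(0−ω_c)  ⇒  66ω_c = 14  ⇒  ω_c = 7/33
  ⇒ ω_c¹/ω_s¹ = 7/33
Stage 2: N_ring = 29 + 2·10 = 49
Stage 2: 29(ω_s−ω_c) = −49(ω_r−ω_c),  ω_s=0, ω_r=1
Stage 2: 29(0−ω_c) = −49(1−ω_c)  ⇒  78ω_c = 49  ⇒  ω_c = 49/78
  ⇒ ω_c²/ω_r² = 49/78
Coupling ω_r² = ω_c¹ ⇒ overall = 7/33 × 49/78 = 343/2574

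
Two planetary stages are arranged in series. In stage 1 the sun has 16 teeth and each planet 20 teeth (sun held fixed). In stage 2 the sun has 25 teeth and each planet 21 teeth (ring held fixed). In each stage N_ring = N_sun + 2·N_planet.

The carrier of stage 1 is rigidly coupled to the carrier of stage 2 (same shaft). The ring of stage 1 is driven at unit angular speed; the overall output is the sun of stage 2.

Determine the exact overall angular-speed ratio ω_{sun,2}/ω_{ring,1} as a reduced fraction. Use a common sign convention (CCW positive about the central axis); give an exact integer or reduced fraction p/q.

Stage 1: N_ring = 16 + 2·20 = 56
Stage 1: 16(ω_s−ω_c) = −56(ω_r−ω_c),  ω_s=0, ω_r=1
Stage 1: 16(0−ω_c) = −56(1−ω_c)  ⇒  72ω_c = 56  ⇒  ω_c = 7/9
  ⇒ ω_c¹/ω_r¹ = 7/9
Stage 2: N_ring = 25 + 2·21 = 67
Stage 2: 25(ω_s−ω_c) = −67(ω_r−ω_c),  ω_r=0, ω_c=1
Stage 2: ω_s = 1 − (67/25)(0−1) = 92/25
  ⇒ ω_s²/ω_c² = 92/25
Coupling ω_c² = ω_c¹ ⇒ overall = 7/9 × 92/25 = 644/225

644/225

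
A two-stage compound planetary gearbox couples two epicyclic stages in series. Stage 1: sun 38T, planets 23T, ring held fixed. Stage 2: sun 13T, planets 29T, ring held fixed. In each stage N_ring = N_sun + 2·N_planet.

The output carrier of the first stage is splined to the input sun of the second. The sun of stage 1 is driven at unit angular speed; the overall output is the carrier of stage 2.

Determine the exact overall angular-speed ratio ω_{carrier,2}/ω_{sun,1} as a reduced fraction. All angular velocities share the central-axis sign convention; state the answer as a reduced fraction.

Stage 1: N_ring = 38 + 2·23 = 84
Stage 1: 38(ω_s−ω_c) = −84(ω_r−ω_c),  ω_r=0, ω_s=1
Stage 1: 38(1−ω_c) = −84(0−ω_c)  ⇒  122ω_c = 38  ⇒  ω_c = 19/61
  ⇒ ω_c¹/ω_s¹ = 19/61
Stage 2: N_ring = 13 + 2·29 = 71
Stage 2: 13(ω_s−ω_c) = −71(ω_r−ω_c),  ω_r=0, ω_s=1
Stage 2: 13(1−ω_c) = −71(0−ω_c)  ⇒  84ω_c = 13  ⇒  ω_c = 13/84
  ⇒ ω_c²/ω_s² = 13/84
Coupling ω_s² = ω_c¹ ⇒ overall = 19/61 × 13/84 = 247/5124

247/5124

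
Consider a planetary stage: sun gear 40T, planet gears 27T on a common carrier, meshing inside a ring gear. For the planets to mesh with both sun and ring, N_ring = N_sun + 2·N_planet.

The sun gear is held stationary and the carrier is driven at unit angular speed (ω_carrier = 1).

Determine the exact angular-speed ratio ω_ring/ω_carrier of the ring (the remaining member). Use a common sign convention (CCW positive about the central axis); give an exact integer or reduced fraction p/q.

67/47

N_ring = 40 + 2·27 = 94
40(ω_s−ω_c) = −94(ω_r−ω_c),  ω_s=0, ω_c=1
ω_r = 1 − (40/94)(0−1) = 67/47
ω_r/ω_c = 67/47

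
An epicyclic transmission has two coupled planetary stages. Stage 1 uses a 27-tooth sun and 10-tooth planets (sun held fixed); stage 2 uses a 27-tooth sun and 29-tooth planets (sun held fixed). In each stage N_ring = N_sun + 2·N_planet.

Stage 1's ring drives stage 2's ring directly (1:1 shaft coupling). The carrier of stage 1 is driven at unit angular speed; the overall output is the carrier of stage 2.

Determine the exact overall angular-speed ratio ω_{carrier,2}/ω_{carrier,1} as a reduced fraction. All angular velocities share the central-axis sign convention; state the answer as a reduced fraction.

Stage 1: N_ring = 27 + 2·10 = 47
Stage 1: 27(ω_s−ω_c) = −47(ω_r−ω_c),  ω_s=0, ω_c=1
Stage 1: ω_r = 1 − (27/47)(0−1) = 74/47
  ⇒ ω_r¹/ω_c¹ = 74/47
Stage 2: N_ring = 27 + 2·29 = 85
Stage 2: 27(ω_s−ω_c) = −85(ω_r−ω_c),  ω_s=0, ω_r=1
Stage 2: 27(0−ω_c) = −85(1−ω_c)  ⇒  112ω_c = 85  ⇒  ω_c = 85/112
  ⇒ ω_c²/ω_r² = 85/112
Coupling ω_r² = ω_r¹ ⇒ overall = 74/47 × 85/112 = 3145/2632

3145/2632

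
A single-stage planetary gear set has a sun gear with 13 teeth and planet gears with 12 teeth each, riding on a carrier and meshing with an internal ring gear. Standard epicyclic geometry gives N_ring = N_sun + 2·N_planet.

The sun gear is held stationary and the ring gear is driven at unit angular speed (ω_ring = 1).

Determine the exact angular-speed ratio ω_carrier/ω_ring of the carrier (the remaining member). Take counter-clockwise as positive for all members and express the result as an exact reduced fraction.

37/50

N_ring = 13 + 2·12 = 37
13(ω_s−ω_c) = −37(ω_r−ω_c),  ω_s=0, ω_r=1
13(0−ω_c) = −37(1−ω_c)  ⇒  50ω_c = 37  ⇒  ω_c = 37/50
ω_c/ω_r = 37/50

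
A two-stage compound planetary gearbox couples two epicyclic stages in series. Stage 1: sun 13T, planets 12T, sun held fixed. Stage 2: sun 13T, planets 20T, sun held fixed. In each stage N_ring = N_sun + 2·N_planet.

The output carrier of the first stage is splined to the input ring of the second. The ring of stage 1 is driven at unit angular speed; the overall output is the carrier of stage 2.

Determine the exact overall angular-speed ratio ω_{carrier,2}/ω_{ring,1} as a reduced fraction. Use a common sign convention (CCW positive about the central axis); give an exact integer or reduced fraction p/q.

1961/3300

Stage 1: N_ring = 13 + 2·12 = 37
Stage 1: 13(ω_s−ω_c) = −37(ω_r−ω_c),  ω_s=0, ω_r=1
Stage 1: 13(0−ω_c) = −37(1−ω_c)  ⇒  50ω_c = 37  ⇒  ω_c = 37/50
  ⇒ ω_c¹/ω_r¹ = 37/50
Stage 2: N_ring = 13 + 2·20 = 53
Stage 2: 13(ω_s−ω_c) = −53(ω_r−ω_c),  ω_s=0, ω_r=1
Stage 2: 13(0−ω_c) = −53(1−ω_c)  ⇒  66ω_c = 53  ⇒  ω_c = 53/66
  ⇒ ω_c²/ω_r² = 53/66
Coupling ω_r² = ω_c¹ ⇒ overall = 37/50 × 53/66 = 1961/3300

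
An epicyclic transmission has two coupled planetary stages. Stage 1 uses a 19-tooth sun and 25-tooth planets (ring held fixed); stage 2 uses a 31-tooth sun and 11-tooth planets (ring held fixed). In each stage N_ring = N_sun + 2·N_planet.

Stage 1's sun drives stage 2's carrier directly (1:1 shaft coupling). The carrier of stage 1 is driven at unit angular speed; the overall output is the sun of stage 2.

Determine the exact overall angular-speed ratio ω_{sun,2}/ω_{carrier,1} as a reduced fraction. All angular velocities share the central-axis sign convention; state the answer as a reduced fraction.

Stage 1: N_ring = 19 + 2·25 = 69
Stage 1: 19(ω_s−ω_c) = −69(ω_r−ω_c),  ω_r=0, ω_c=1
Stage 1: ω_s = 1 − (69/19)(0−1) = 88/19
  ⇒ ω_s¹/ω_c¹ = 88/19
Stage 2: N_ring = 31 + 2·11 = 53
Stage 2: 31(ω_s−ω_c) = −53(ω_r−ω_c),  ω_r=0, ω_c=1
Stage 2: ω_s = 1 − (53/31)(0−1) = 84/31
  ⇒ ω_s²/ω_c² = 84/31
Coupling ω_c² = ω_s¹ ⇒ overall = 88/19 × 84/31 = 7392/589

7392/589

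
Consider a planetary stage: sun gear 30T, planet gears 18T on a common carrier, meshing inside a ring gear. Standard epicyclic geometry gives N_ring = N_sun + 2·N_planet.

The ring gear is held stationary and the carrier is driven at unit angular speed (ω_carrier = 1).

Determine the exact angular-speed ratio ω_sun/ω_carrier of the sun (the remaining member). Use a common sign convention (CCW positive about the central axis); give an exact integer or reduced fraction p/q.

N_ring = 30 + 2·18 = 66
30(ω_s−ω_c) = −66(ω_r−ω_c),  ω_r=0, ω_c=1
ω_s = 1 − (66/30)(0−1) = 16/5
ω_s/ω_c = 16/5

16/5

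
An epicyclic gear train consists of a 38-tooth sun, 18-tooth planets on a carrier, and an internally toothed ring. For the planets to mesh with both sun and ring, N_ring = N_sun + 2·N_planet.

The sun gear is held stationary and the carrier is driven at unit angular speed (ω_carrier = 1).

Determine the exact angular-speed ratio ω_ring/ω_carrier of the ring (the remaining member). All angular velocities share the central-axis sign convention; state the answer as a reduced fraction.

N_ring = 38 + 2·18 = 74
38(ω_s−ω_c) = −74(ω_r−ω_c),  ω_s=0, ω_c=1
ω_r = 1 − (38/74)(0−1) = 56/37
ω_r/ω_c = 56/37

56/37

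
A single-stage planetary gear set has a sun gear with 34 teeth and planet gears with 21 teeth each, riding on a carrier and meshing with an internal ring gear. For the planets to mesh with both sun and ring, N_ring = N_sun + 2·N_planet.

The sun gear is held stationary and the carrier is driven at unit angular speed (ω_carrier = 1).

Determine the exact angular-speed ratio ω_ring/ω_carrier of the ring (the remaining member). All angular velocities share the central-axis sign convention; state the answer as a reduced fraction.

55/38

N_ring = 34 + 2·21 = 76
34(ω_s−ω_c) = −76(ω_r−ω_c),  ω_s=0, ω_c=1
ω_r = 1 − (34/76)(0−1) = 55/38
ω_r/ω_c = 55/38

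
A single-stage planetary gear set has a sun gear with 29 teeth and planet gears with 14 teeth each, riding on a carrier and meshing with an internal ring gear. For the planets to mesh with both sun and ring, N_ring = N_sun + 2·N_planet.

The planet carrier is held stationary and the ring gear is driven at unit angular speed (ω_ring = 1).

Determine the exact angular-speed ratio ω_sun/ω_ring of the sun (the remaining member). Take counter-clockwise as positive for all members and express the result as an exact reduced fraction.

N_ring = 29 + 2·14 = 57
29(ω_s−ω_c) = −57(ω_r−ω_c),  ω_c=0, ω_r=1
ω_s = 0 − (57/29)(1−0) = -57/29
ω_s/ω_r = -57/29

-57/29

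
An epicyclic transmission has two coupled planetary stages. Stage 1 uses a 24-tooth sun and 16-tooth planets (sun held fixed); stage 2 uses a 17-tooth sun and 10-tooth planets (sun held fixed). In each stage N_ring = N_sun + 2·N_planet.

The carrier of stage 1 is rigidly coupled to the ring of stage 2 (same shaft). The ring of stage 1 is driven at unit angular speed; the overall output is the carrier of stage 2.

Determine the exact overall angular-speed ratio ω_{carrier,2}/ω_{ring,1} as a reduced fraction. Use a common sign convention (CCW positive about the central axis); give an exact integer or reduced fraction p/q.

Stage 1: N_ring = 24 + 2·16 = 56
Stage 1: 24(ω_s−ω_c) = −56(ω_r−ω_c),  ω_s=0, ω_r=1
Stage 1: 24(0−ω_c) = −56(1−ω_c)  ⇒  80ω_c = 56  ⇒  ω_c = 7/10
  ⇒ ω_c¹/ω_r¹ = 7/10
Stage 2: N_ring = 17 + 2·10 = 37
Stage 2: 17(ω_s−ω_c) = −37(ω_r−ω_c),  ω_s=0, ω_r=1
Stage 2: 17(0−ω_c) = −37(1−ω_c)  ⇒  54ω_c = 37  ⇒  ω_c = 37/54
  ⇒ ω_c²/ω_r² = 37/54
Coupling ω_r² = ω_c¹ ⇒ overall = 7/10 × 37/54 = 259/540

259/540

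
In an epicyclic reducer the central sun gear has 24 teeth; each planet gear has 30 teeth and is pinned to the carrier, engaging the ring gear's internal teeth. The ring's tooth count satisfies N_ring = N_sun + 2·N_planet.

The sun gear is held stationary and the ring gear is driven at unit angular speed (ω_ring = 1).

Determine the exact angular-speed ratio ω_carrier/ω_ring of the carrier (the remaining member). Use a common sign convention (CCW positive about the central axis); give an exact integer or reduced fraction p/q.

7/9

N_ring = 24 + 2·30 = 84
24(ω_s−ω_c) = −84(ω_r−ω_c),  ω_s=0, ω_r=1
24(0−ω_c) = −84(1−ω_c)  ⇒  108ω_c = 84  ⇒  ω_c = 7/9
ω_c/ω_r = 7/9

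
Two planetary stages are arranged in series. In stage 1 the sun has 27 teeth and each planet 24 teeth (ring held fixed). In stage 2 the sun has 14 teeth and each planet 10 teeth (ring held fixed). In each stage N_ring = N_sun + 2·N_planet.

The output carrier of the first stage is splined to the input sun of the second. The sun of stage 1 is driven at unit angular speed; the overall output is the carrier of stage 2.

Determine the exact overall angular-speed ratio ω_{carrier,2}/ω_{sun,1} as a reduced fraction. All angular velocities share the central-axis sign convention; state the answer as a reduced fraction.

Stage 1: N_ring = 27 + 2·24 = 75
Stage 1: 27(ω_s−ω_c) = −75(ω_r−ω_c),  ω_r=0, ω_s=1
Stage 1: 27(1−ω_c) = −75(0−ω_c)  ⇒  102ω_c = 27  ⇒  ω_c = 9/34
  ⇒ ω_c¹/ω_s¹ = 9/34
Stage 2: N_ring = 14 + 2·10 = 34
Stage 2: 14(ω_s−ω_c) = −34(ω_r−ω_c),  ω_r=0, ω_s=1
Stage 2: 14(1−ω_c) = −34(0−ω_c)  ⇒  48ω_c = 14  ⇒  ω_c = 7/24
  ⇒ ω_c²/ω_s² = 7/24
Coupling ω_s² = ω_c¹ ⇒ overall = 9/34 × 7/24 = 21/272

21/272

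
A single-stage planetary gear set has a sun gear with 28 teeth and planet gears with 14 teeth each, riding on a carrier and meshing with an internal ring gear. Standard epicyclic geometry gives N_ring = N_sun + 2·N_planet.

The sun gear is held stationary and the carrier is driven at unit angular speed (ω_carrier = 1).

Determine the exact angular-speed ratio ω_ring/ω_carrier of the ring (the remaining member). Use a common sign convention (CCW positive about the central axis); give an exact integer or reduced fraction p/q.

3/2

N_ring = 28 + 2·14 = 56
28(ω_s−ω_c) = −56(ω_r−ω_c),  ω_s=0, ω_c=1
ω_r = 1 − (28/56)(0−1) = 3/2
ω_r/ω_c = 3/2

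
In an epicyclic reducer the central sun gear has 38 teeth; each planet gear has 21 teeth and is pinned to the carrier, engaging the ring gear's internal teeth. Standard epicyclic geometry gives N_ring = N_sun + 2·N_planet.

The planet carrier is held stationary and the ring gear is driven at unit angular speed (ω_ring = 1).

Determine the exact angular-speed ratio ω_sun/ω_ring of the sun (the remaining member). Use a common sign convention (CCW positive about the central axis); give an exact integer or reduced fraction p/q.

N_ring = 38 + 2·21 = 80
38(ω_s−ω_c) = −80(ω_r−ω_c),  ω_c=0, ω_r=1
ω_s = 0 − (80/38)(1−0) = -40/19
ω_s/ω_r = -40/19

-40/19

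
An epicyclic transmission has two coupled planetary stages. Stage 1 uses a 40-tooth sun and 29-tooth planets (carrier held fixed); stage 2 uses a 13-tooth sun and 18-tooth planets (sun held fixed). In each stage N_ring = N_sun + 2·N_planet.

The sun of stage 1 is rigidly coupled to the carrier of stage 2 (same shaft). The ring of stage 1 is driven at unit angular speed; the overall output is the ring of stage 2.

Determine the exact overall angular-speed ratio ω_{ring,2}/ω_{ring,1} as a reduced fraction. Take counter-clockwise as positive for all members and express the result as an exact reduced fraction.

-31/10

Stage 1: N_ring = 40 + 2·29 = 98
Stage 1: 40(ω_s−ω_c) = −98(ω_r−ω_c),  ω_c=0, ω_r=1
Stage 1: ω_s = 0 − (98/40)(1−0) = -49/20
  ⇒ ω_s¹/ω_r¹ = -49/20
Stage 2: N_ring = 13 + 2·18 = 49
Stage 2: 13(ω_s−ω_c) = −49(ω_r−ω_c),  ω_s=0, ω_c=1
Stage 2: ω_r = 1 − (13/49)(0−1) = 62/49
  ⇒ ω_r²/ω_c² = 62/49
Coupling ω_c² = ω_s¹ ⇒ overall = -49/20 × 62/49 = -31/10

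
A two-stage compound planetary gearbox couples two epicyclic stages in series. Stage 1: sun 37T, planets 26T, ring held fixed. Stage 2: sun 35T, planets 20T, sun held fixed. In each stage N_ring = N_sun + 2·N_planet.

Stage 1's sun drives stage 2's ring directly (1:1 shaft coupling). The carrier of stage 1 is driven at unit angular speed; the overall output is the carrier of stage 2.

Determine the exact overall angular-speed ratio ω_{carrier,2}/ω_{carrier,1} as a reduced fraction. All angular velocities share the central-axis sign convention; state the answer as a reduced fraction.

945/407

Stage 1: N_ring = 37 + 2·26 = 89
Stage 1: 37(ω_s−ω_c) = −89(ω_r−ω_c),  ω_r=0, ω_c=1
Stage 1: ω_s = 1 − (89/37)(0−1) = 126/37
  ⇒ ω_s¹/ω_c¹ = 126/37
Stage 2: N_ring = 35 + 2·20 = 75
Stage 2: 35(ω_s−ω_c) = −75(ω_r−ω_c),  ω_s=0, ω_r=1
Stage 2: 35(0−ω_c) = −75(1−ω_c)  ⇒  110ω_c = 75  ⇒  ω_c = 15/22
  ⇒ ω_c²/ω_r² = 15/22
Coupling ω_r² = ω_s¹ ⇒ overall = 126/37 × 15/22 = 945/407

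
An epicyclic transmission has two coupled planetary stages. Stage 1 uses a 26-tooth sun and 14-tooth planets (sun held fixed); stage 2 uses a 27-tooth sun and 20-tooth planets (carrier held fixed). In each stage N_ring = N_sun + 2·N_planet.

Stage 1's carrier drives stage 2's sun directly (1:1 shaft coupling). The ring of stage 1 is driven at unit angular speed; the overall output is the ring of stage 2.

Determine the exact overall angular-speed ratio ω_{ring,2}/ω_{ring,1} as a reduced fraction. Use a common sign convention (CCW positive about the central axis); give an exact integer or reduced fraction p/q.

-729/2680

Stage 1: N_ring = 26 + 2·14 = 54
Stage 1: 26(ω_s−ω_c) = −54(ω_r−ω_c),  ω_s=0, ω_r=1
Stage 1: 26(0−ω_c) = −54(1−ω_c)  ⇒  80ω_c = 54  ⇒  ω_c = 27/40
  ⇒ ω_c¹/ω_r¹ = 27/40
Stage 2: N_ring = 27 + 2·20 = 67
Stage 2: 27(ω_s−ω_c) = −67(ω_r−ω_c),  ω_c=0, ω_s=1
Stage 2: ω_r = 0 − (27/67)(1−0) = -27/67
  ⇒ ω_r²/ω_s² = -27/67
Coupling ω_s² = ω_c¹ ⇒ overall = 27/40 × -27/67 = -729/2680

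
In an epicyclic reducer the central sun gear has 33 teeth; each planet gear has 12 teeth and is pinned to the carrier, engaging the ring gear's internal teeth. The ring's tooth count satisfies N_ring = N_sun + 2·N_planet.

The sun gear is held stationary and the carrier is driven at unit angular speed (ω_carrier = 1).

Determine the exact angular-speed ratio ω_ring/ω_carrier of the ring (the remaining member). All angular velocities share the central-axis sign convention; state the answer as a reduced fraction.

N_ring = 33 + 2·12 = 57
33(ω_s−ω_c) = −57(ω_r−ω_c),  ω_s=0, ω_c=1
ω_r = 1 − (33/57)(0−1) = 30/19
ω_r/ω_c = 30/19

30/19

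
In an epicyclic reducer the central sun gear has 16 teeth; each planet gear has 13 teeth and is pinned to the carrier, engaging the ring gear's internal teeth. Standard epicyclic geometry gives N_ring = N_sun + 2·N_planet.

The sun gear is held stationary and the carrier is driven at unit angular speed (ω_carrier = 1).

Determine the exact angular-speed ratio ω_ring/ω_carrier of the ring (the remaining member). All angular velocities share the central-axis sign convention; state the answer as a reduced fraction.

N_ring = 16 + 2·13 = 42
16(ω_s−ω_c) = −42(ω_r−ω_c),  ω_s=0, ω_c=1
ω_r = 1 − (16/42)(0−1) = 29/21
ω_r/ω_c = 29/21

29/21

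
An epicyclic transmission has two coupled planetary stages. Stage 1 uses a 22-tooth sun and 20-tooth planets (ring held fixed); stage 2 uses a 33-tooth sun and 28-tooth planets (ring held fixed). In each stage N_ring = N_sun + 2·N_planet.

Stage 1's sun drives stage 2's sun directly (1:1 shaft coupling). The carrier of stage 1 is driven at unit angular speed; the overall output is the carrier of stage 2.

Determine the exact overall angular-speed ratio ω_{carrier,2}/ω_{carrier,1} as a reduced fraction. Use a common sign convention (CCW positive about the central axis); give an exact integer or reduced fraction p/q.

Stage 1: N_ring = 22 + 2·20 = 62
Stage 1: 22(ω_s−ω_c) = −62(ω_r−ω_c),  ω_r=0, ω_c=1
Stage 1: ω_s = 1 − (62/22)(0−1) = 42/11
  ⇒ ω_s¹/ω_c¹ = 42/11
Stage 2: N_ring = 33 + 2·28 = 89
Stage 2: 33(ω_s−ω_c) = −89(ω_r−ω_c),  ω_r=0, ω_s=1
Stage 2: 33(1−ω_c) = −89(0−ω_c)  ⇒  122ω_c = 33  ⇒  ω_c = 33/122
  ⇒ ω_c²/ω_s² = 33/122
Coupling ω_s² = ω_s¹ ⇒ overall = 42/11 × 33/122 = 63/61

63/61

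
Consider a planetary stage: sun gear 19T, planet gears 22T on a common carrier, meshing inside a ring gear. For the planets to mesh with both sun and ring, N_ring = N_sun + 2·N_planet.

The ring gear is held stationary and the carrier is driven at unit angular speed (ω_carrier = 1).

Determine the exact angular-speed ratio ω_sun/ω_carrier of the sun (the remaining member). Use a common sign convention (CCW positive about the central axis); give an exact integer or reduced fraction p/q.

N_ring = 19 + 2·22 = 63
19(ω_s−ω_c) = −63(ω_r−ω_c),  ω_r=0, ω_c=1
ω_s = 1 − (63/19)(0−1) = 82/19
ω_s/ω_c = 82/19

82/19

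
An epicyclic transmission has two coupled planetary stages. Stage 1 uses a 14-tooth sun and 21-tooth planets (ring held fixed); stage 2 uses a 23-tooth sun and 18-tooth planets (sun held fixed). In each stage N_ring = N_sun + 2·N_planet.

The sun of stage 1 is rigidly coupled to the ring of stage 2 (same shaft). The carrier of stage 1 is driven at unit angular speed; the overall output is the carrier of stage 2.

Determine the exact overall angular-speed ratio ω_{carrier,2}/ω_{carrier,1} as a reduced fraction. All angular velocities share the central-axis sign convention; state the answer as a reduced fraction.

295/82

Stage 1: N_ring = 14 + 2·21 = 56
Stage 1: 14(ω_s−ω_c) = −56(ω_r−ω_c),  ω_r=0, ω_c=1
Stage 1: ω_s = 1 − (56/14)(0−1) = 5
  ⇒ ω_s¹/ω_c¹ = 5
Stage 2: N_ring = 23 + 2·18 = 59
Stage 2: 23(ω_s−ω_c) = −59(ω_r−ω_c),  ω_s=0, ω_r=1
Stage 2: 23(0−ω_c) = −59(1−ω_c)  ⇒  82ω_c = 59  ⇒  ω_c = 59/82
  ⇒ ω_c²/ω_r² = 59/82
Coupling ω_r² = ω_s¹ ⇒ overall = 5 × 59/82 = 295/82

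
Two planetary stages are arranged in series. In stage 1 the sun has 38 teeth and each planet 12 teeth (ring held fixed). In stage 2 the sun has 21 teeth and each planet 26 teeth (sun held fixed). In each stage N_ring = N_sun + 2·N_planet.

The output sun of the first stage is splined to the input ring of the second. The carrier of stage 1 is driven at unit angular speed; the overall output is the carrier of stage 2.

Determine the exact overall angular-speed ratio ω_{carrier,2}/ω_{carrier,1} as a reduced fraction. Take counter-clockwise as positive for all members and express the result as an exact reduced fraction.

1825/893

Stage 1: N_ring = 38 + 2·12 = 62
Stage 1: 38(ω_s−ω_c) = −62(ω_r−ω_c),  ω_r=0, ω_c=1
Stage 1: ω_s = 1 − (62/38)(0−1) = 50/19
  ⇒ ω_s¹/ω_c¹ = 50/19
Stage 2: N_ring = 21 + 2·26 = 73
Stage 2: 21(ω_s−ω_c) = −73(ω_r−ω_c),  ω_s=0, ω_r=1
Stage 2: 21(0−ω_c) = −73(1−ω_c)  ⇒  94ω_c = 73  ⇒  ω_c = 73/94
  ⇒ ω_c²/ω_r² = 73/94
Coupling ω_r² = ω_s¹ ⇒ overall = 50/19 × 73/94 = 1825/893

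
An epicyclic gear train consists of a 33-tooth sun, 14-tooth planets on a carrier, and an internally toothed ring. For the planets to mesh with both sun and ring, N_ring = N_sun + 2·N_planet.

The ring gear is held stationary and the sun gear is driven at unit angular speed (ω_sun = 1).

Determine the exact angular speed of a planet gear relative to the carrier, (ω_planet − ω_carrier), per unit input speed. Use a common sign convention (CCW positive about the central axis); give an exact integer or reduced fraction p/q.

N_ring = 33 + 2·14 = 61
33(ω_s−ω_c) = −61(ω_r−ω_c),  ω_r=0, ω_s=1
33(1−ω_c) = −61(0−ω_c)  ⇒  94ω_c = 33  ⇒  ω_c = 33/94
sun–planet: 33·(1−33/94) = −14·(ω_p−ω_c)  ⇒  ω_p−ω_c = −(33/14)·(61/94) = -2013/1316

-2013/1316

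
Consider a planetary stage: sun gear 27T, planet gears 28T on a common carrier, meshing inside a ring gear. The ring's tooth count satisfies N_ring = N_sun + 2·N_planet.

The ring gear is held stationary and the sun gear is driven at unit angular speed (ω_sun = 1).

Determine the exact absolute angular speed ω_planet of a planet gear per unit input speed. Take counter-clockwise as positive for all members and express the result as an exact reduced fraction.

N_ring = 27 + 2·28 = 83
27(ω_s−ω_c) = −83(ω_r−ω_c),  ω_r=0, ω_s=1
27(1−ω_c) = −83(0−ω_c)  ⇒  110ω_c = 27  ⇒  ω_c = 27/110
sun–planet: 27·(1−27/110) = −28·(ω_p−ω_c)  ⇒  ω_p−ω_c = −(27/28)·(83/110) = -2241/3080
ω_p = 27/110 − 2241/3080 = -27/56

-27/56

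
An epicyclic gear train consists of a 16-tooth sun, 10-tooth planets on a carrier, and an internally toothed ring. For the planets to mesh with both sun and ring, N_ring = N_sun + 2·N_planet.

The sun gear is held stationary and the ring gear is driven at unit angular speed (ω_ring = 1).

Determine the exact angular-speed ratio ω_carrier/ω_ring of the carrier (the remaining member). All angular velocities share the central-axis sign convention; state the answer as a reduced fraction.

N_ring = 16 + 2·10 = 36
16(ω_s−ω_c) = −36(ω_r−ω_c),  ω_s=0, ω_r=1
16(0−ω_c) = −36(1−ω_c)  ⇒  52ω_c = 36  ⇒  ω_c = 9/13
ω_c/ω_r = 9/13

9/13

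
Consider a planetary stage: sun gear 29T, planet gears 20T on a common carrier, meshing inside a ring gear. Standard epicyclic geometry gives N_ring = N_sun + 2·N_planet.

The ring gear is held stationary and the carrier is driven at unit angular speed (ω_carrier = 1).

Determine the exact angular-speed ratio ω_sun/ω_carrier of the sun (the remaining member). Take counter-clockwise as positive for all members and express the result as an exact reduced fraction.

N_ring = 29 + 2·20 = 69
29(ω_s−ω_c) = −69(ω_r−ω_c),  ω_r=0, ω_c=1
ω_s = 1 − (69/29)(0−1) = 98/29
ω_s/ω_c = 98/29

98/29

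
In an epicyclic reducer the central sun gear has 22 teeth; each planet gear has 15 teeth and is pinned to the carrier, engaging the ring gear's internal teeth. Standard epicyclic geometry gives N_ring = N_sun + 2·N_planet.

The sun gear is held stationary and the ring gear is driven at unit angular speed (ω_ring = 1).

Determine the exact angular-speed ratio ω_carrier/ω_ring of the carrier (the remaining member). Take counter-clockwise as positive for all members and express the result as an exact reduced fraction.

26/37

N_ring = 22 + 2·15 = 52
22(ω_s−ω_c) = −52(ω_r−ω_c),  ω_s=0, ω_r=1
22(0−ω_c) = −52(1−ω_c)  ⇒  74ω_c = 52  ⇒  ω_c = 26/37
ω_c/ω_r = 26/37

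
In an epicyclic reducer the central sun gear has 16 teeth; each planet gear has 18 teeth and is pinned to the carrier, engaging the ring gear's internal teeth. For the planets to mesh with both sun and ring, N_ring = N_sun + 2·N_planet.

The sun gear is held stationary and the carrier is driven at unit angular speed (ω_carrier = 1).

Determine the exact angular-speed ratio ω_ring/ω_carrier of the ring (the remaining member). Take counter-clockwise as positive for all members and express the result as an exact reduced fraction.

17/13

N_ring = 16 + 2·18 = 52
16(ω_s−ω_c) = −52(ω_r−ω_c),  ω_s=0, ω_c=1
ω_r = 1 − (16/52)(0−1) = 17/13
ω_r/ω_c = 17/13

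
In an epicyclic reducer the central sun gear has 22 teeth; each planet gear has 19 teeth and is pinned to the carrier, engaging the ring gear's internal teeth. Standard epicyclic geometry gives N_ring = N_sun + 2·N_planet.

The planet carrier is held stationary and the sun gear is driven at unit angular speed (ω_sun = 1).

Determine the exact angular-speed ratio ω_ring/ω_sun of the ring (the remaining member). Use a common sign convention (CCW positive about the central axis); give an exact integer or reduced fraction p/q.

-11/30

N_ring = 22 + 2·19 = 60
22(ω_s−ω_c) = −60(ω_r−ω_c),  ω_c=0, ω_s=1
ω_r = 0 − (22/60)(1−0) = -11/30
ω_r/ω_s = -11/30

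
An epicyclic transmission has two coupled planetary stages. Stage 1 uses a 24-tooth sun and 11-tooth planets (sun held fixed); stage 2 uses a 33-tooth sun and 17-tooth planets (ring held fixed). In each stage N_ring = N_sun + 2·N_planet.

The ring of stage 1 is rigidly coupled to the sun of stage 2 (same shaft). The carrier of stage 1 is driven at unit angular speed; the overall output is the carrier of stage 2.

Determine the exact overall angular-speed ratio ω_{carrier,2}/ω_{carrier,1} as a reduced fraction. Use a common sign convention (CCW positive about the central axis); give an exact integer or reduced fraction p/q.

Stage 1: N_ring = 24 + 2·11 = 46
Stage 1: 24(ω_s−ω_c) = −46(ω_r−ω_c),  ω_s=0, ω_c=1
Stage 1: ω_r = 1 − (24/46)(0−1) = 35/23
  ⇒ ω_r¹/ω_c¹ = 35/23
Stage 2: N_ring = 33 + 2·17 = 67
Stage 2: 33(ω_s−ω_c) = −67(ω_r−ω_c),  ω_r=0, ω_s=1
Stage 2: 33(1−ω_c) = −67(0−ω_c)  ⇒  100ω_c = 33  ⇒  ω_c = 33/100
  ⇒ ω_c²/ω_s² = 33/100
Coupling ω_s² = ω_r¹ ⇒ overall = 35/23 × 33/100 = 231/460

231/460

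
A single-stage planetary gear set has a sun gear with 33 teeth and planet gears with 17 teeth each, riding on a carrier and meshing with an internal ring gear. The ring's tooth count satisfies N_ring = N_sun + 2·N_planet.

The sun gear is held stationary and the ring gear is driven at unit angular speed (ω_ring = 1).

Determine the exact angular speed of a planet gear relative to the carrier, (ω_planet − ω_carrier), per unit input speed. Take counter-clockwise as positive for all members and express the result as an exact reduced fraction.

2211/1700

N_ring = 33 + 2·17 = 67
33(ω_s−ω_c) = −67(ω_r−ω_c),  ω_s=0, ω_r=1
33(0−ω_c) = −67(1−ω_c)  ⇒  100ω_c = 67  ⇒  ω_c = 67/100
sun–planet: 33·(0−67/100) = −17·(ω_p−ω_c)  ⇒  ω_p−ω_c = −(33/17)·(-67/100) = 2211/1700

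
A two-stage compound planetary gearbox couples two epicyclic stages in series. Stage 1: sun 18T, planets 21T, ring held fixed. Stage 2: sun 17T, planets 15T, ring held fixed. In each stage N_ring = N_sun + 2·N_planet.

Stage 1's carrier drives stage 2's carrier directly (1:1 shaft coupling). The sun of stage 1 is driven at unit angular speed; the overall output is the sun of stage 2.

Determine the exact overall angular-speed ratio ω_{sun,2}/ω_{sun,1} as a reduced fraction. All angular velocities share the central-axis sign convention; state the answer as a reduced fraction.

192/221

Stage 1: N_ring = 18 + 2·21 = 60
Stage 1: 18(ω_s−ω_c) = −60(ω_r−ω_c),  ω_r=0, ω_s=1
Stage 1: 18(1−ω_c) = −60(0−ω_c)  ⇒  78ω_c = 18  ⇒  ω_c = 3/13
  ⇒ ω_c¹/ω_s¹ = 3/13
Stage 2: N_ring = 17 + 2·15 = 47
Stage 2: 17(ω_s−ω_c) = −47(ω_r−ω_c),  ω_r=0, ω_c=1
Stage 2: ω_s = 1 − (47/17)(0−1) = 64/17
  ⇒ ω_s²/ω_c² = 64/17
Coupling ω_c² = ω_c¹ ⇒ overall = 3/13 × 64/17 = 192/221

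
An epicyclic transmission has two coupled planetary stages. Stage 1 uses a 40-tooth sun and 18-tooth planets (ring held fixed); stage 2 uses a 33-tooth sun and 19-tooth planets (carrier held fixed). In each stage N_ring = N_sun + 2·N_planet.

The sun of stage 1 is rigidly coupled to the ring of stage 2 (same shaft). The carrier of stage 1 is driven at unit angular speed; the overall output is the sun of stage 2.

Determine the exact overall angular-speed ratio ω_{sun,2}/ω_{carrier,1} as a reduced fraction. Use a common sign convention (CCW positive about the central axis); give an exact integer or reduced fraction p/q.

Stage 1: N_ring = 40 + 2·18 = 76
Stage 1: 40(ω_s−ω_c) = −76(ω_r−ω_c),  ω_r=0, ω_c=1
Stage 1: ω_s = 1 − (76/40)(0−1) = 29/10
  ⇒ ω_s¹/ω_c¹ = 29/10
Stage 2: N_ring = 33 + 2·19 = 71
Stage 2: 33(ω_s−ω_c) = −71(ω_r−ω_c),  ω_c=0, ω_r=1
Stage 2: ω_s = 0 − (71/33)(1−0) = -71/33
  ⇒ ω_s²/ω_r² = -71/33
Coupling ω_r² = ω_s¹ ⇒ overall = 29/10 × -71/33 = -2059/330

-2059/330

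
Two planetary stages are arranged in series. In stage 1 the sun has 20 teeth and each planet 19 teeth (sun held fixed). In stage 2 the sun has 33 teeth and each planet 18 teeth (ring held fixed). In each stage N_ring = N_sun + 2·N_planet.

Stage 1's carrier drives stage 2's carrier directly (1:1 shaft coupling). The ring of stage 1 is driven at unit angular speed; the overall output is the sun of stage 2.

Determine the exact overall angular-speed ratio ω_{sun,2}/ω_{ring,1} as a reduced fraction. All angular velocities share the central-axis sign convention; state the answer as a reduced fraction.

986/429

Stage 1: N_ring = 20 + 2·19 = 58
Stage 1: 20(ω_s−ω_c) = −58(ω_r−ω_c),  ω_s=0, ω_r=1
Stage 1: 20(0−ω_c) = −58(1−ω_c)  ⇒  78ω_c = 58  ⇒  ω_c = 29/39
  ⇒ ω_c¹/ω_r¹ = 29/39
Stage 2: N_ring = 33 + 2·18 = 69
Stage 2: 33(ω_s−ω_c) = −69(ω_r−ω_c),  ω_r=0, ω_c=1
Stage 2: ω_s = 1 − (69/33)(0−1) = 34/11
  ⇒ ω_s²/ω_c² = 34/11
Coupling ω_c² = ω_c¹ ⇒ overall = 29/39 × 34/11 = 986/429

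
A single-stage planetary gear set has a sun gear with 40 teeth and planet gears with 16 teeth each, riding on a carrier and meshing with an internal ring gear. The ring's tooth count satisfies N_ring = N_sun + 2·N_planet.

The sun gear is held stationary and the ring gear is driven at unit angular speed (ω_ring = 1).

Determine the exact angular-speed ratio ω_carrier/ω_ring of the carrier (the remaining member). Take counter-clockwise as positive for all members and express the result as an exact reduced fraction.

N_ring = 40 + 2·16 = 72
40(ω_s−ω_c) = −72(ω_r−ω_c),  ω_s=0, ω_r=1
40(0−ω_c) = −72(1−ω_c)  ⇒  112ω_c = 72  ⇒  ω_c = 9/14
ω_c/ω_r = 9/14

9/14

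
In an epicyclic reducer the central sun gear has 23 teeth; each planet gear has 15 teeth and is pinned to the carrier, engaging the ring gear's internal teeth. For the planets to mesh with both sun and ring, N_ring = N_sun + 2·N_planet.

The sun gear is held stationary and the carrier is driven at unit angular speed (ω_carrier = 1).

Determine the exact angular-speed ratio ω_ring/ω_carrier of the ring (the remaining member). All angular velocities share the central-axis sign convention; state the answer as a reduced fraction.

76/53

N_ring = 23 + 2·15 = 53
23(ω_s−ω_c) = −53(ω_r−ω_c),  ω_s=0, ω_c=1
ω_r = 1 − (23/53)(0−1) = 76/53
ω_r/ω_c = 76/53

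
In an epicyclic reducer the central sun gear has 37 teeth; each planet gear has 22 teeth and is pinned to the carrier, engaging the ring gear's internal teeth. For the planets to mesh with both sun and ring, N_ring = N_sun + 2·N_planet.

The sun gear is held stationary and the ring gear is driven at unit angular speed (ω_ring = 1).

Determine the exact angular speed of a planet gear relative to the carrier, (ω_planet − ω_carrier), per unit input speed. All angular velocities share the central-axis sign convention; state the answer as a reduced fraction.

2997/2596

N_ring = 37 + 2·22 = 81
37(ω_s−ω_c) = −81(ω_r−ω_c),  ω_s=0, ω_r=1
37(0−ω_c) = −81(1−ω_c)  ⇒  118ω_c = 81  ⇒  ω_c = 81/118
sun–planet: 37·(0−81/118) = −22·(ω_p−ω_c)  ⇒  ω_p−ω_c = −(37/22)·(-81/118) = 2997/2596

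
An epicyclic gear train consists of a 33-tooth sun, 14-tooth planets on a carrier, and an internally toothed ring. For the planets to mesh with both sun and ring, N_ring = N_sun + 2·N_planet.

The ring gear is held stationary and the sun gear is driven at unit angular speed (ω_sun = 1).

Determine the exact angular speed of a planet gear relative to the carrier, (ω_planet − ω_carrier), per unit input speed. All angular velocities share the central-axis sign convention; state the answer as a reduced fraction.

N_ring = 33 + 2·14 = 61
33(ω_s−ω_c) = −61(ω_r−ω_c),  ω_r=0, ω_s=1
33(1−ω_c) = −61(0−ω_c)  ⇒  94ω_c = 33  ⇒  ω_c = 33/94
sun–planet: 33·(1−33/94) = −14·(ω_p−ω_c)  ⇒  ω_p−ω_c = −(33/14)·(61/94) = -2013/1316

-2013/1316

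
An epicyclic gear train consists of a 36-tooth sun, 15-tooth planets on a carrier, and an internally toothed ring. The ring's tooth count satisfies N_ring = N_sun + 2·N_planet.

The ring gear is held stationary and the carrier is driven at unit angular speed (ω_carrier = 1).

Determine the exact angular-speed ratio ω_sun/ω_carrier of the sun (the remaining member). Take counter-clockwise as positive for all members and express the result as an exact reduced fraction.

17/6

N_ring = 36 + 2·15 = 66
36(ω_s−ω_c) = −66(ω_r−ω_c),  ω_r=0, ω_c=1
ω_s = 1 − (66/36)(0−1) = 17/6
ω_s/ω_c = 17/6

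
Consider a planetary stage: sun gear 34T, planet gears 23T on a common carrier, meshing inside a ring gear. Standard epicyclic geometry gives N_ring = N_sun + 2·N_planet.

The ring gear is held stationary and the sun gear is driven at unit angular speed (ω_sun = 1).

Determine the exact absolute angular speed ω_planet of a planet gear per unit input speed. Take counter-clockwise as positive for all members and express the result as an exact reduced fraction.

N_ring = 34 + 2·23 = 80
34(ω_s−ω_c) = −80(ω_r−ω_c),  ω_r=0, ω_s=1
34(1−ω_c) = −80(0−ω_c)  ⇒  114ω_c = 34  ⇒  ω_c = 17/57
sun–planet: 34·(1−17/57) = −23·(ω_p−ω_c)  ⇒  ω_p−ω_c = −(34/23)·(40/57) = -1360/1311
ω_p = 17/57 − 1360/1311 = -17/23

-17/23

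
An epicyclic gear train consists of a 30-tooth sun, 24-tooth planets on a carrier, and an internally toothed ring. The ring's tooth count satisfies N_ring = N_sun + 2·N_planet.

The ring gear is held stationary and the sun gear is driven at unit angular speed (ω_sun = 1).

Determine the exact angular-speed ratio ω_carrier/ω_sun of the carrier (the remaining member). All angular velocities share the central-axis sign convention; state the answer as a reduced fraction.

5/18

N_ring = 30 + 2·24 = 78
30(ω_s−ω_c) = −78(ω_r−ω_c),  ω_r=0, ω_s=1
30(1−ω_c) = −78(0−ω_c)  ⇒  108ω_c = 30  ⇒  ω_c = 5/18
ω_c/ω_s = 5/18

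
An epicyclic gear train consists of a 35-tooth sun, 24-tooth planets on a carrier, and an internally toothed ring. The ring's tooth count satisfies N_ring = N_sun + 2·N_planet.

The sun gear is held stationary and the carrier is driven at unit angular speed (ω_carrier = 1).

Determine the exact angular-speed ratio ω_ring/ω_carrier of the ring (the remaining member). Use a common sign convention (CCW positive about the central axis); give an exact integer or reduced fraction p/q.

N_ring = 35 + 2·24 = 83
35(ω_s−ω_c) = −83(ω_r−ω_c),  ω_s=0, ω_c=1
ω_r = 1 − (35/83)(0−1) = 118/83
ω_r/ω_c = 118/83

118/83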